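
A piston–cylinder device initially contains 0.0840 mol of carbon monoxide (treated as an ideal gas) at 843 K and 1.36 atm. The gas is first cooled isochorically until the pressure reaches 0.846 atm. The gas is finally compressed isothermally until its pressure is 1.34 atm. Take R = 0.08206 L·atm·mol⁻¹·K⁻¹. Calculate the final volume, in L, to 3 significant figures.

From PV = nRT: V₁ = nRT₁/P₁ = 4.273 L.
Isochoric, so P/T is constant: V₂ = V₁; T₂ = T₁·(P₂/P₁) = 524.4 K.
Isothermal, so P V is constant: T₃ = T₂; V₃ = V₂·(P₂/P₃) = 2.698 L.

V₃ ≈ 2.70 L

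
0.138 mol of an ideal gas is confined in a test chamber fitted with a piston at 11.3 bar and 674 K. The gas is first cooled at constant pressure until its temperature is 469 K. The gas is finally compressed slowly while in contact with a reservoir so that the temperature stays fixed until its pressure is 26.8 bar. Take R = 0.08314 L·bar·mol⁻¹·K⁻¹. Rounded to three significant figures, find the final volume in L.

From PV = nRT: V₁ = nRT₁/P₁ = 0.6843 L.
P constant ⇒ V ∝ T: P₂ = P₁; V₂ = V₁·(T₂/T₁) = 0.4762 L.
T constant ⇒ Boyle's law P V = const: T₃ = T₂; V₃ = V₂·(P₂/P₃) = 0.2008 L.

V₃ ≈ 0.201 L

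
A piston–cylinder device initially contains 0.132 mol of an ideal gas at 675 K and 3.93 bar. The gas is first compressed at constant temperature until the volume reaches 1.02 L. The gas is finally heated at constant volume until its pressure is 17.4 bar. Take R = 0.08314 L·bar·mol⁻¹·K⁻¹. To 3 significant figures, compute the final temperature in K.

T₃ ≈ 1.62e+03 K

From PV = nRT: V₁ = nRT₁/P₁ = 1.885 L.
Isothermal, so P V is constant: T₂ = T₁; P₂ = P₁·(V₁/V₂) = 7.263 bar.
V constant ⇒ P ∝ T: V₃ = V₂; T₃ = T₂·(P₃/P₂) = 1617 K.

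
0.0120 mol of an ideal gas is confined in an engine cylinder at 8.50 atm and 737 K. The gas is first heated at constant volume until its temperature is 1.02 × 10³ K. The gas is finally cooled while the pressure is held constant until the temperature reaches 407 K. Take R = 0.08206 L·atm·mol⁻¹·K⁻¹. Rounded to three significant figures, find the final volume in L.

From PV = nRT: V₁ = nRT₁/P₁ = 0.08538 L.
Isochoric, so P/T is constant: V₂ = V₁; P₂ = P₁·(T₂/T₁) = 11.76 atm.
P constant ⇒ V ∝ T: P₃ = P₂; V₃ = V₂·(T₃/T₂) = 0.03407 L.

V₃ ≈ 0.0341 L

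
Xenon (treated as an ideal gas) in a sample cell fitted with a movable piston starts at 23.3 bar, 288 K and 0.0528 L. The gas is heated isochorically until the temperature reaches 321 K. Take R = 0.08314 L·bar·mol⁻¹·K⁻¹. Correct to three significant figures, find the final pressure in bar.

Isochoric, so P/T is constant: V₂ = V₁; P₂ = P₁·(T₂/T₁) = 25.97 bar.

P₂ ≈ 26.0 bar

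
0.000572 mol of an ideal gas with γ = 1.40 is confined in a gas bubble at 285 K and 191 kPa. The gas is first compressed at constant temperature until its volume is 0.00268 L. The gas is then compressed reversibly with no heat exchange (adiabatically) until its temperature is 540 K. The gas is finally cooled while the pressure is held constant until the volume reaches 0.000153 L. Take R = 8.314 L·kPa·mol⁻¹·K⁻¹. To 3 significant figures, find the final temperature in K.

From PV = nRT: V₁ = nRT₁/P₁ = 0.007096 L.
Isothermal, so P V is constant: T₂ = T₁; P₂ = P₁·(V₁/V₂) = 505.7 kPa.
Reversible adiabatic, γ = 1.40: P₃ = P₂·(T₃/T₂)^(γ/(γ−1)) = 4735 kPa; V₃ = V₂·(T₂/T₃)^(1/(γ−1)) = 0.0005423 L.
P constant ⇒ V ∝ T: P₄ = P₃; T₄ = T₃·(V₄/V₃) = 152.3 K.

T₄ ≈ 152 K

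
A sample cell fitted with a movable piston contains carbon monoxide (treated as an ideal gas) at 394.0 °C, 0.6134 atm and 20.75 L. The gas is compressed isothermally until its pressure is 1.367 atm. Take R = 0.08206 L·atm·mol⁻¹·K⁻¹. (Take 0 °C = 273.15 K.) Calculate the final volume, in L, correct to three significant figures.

Convert: T₁ = 667.1 K.
T constant ⇒ Boyle's law P V = const: T₂ = T₁; V₂ = V₁·(P₁/P₂) = 9.311 L.

V₂ ≈ 9.31 L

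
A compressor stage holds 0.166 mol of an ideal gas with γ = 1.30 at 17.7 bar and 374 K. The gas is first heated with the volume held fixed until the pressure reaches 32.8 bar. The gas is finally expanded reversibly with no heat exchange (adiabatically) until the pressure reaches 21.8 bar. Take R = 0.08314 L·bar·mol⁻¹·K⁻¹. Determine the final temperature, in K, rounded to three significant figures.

From PV = nRT: V₁ = nRT₁/P₁ = 0.2916 L.
Isochoric, so P/T is constant: V₂ = V₁; T₂ = T₁·(P₂/P₁) = 693.1 K.
Adiabatic (γ = 1.30), T V^(γ−1) and P V^γ constant: T₃ = T₂·(P₃/P₂)^((γ−1)/γ) = 630.7 K; V₃ = V₂·(P₂/P₃)^(1/γ) = 0.3993 L.

T₃ ≈ 631 K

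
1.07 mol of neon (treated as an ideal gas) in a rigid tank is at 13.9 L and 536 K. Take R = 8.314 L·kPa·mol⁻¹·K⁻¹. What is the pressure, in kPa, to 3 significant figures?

P ≈ 343 kPa

PV = nRT ⇒ P = nRT/V = (1.07 × 8.314 × 536) / 13.9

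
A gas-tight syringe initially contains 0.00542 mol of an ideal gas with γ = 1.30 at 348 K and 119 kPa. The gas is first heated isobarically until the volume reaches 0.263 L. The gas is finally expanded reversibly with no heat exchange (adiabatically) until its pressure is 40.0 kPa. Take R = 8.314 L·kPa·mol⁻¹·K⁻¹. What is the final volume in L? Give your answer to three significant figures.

V₃ ≈ 0.608 L

From PV = nRT: V₁ = nRT₁/P₁ = 0.1318 L.
P constant ⇒ V ∝ T: P₂ = P₁; T₂ = T₁·(V₂/V₁) = 694.5 K.
Reversible adiabatic, γ = 1.30: T₃ = T₂·(P₃/P₂)^((γ−1)/γ) = 540.0 K; V₃ = V₂·(P₂/P₃)^(1/γ) = 0.6084 L.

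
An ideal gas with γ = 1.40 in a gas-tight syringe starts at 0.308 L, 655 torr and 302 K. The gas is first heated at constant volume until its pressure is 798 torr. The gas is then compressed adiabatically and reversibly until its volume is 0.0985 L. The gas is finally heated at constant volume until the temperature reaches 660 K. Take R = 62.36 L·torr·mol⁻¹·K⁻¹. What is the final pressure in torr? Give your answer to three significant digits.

Isochoric, so P/T is constant: V₂ = V₁; T₂ = T₁·(P₂/P₁) = 367.9 K.
Reversible adiabatic, γ = 1.40: T₃ = T₂·(V₂/V₃)^(γ−1) = 580.5 K; P₃ = P₂·(V₂/V₃)^γ = 3937 torr.
Isochoric, so P/T is constant: V₄ = V₃; P₄ = P₃·(T₄/T₃) = 4476 torr.

P₄ ≈ 4.48e+03 torr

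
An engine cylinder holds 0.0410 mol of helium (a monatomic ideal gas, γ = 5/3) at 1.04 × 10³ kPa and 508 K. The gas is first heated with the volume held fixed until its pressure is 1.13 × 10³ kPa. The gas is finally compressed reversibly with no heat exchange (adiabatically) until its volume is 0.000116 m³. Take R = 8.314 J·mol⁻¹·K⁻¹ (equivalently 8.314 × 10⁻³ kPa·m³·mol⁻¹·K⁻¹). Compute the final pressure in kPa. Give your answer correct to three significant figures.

From PV = nRT: V₁ = nRT₁/P₁ = 0.0001665 m³.
V constant ⇒ P ∝ T: V₂ = V₁; T₂ = T₁·(P₂/P₁) = 552.0 K.
Adiabatic (γ = 5/3), T V^(γ−1) and P V^γ constant: T₃ = T₂·(V₂/V₃)^(γ−1) = 702.3 K; P₃ = P₂·(V₂/V₃)^γ = 2064 kPa.

P₃ ≈ 2.06e+03 kPa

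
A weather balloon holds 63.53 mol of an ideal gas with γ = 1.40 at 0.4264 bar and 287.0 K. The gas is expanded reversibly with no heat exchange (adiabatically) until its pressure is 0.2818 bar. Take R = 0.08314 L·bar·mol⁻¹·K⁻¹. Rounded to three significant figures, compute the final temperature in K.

From PV = nRT: V₁ = nRT₁/P₁ = 3555 L.
Reversible adiabatic, γ = 1.40: T₂ = T₁·(P₂/P₁)^((γ−1)/γ) = 255.0 K; V₂ = V₁·(P₁/P₂)^(1/γ) = 4779 L.

T₂ ≈ 255 K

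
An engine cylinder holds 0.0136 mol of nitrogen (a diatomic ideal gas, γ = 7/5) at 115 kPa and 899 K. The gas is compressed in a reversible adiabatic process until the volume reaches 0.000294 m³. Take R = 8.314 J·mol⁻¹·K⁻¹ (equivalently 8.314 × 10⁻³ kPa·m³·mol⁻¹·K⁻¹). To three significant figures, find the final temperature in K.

From PV = nRT: V₁ = nRT₁/P₁ = 0.0008839 m³.
Adiabatic (γ = 7/5), T V^(γ−1) and P V^γ constant: T₂ = T₁·(V₁/V₂)^(γ−1) = 1396 K; P₂ = P₁·(V₁/V₂)^γ = 537.0 kPa.

T₂ ≈ 1.40e+03 K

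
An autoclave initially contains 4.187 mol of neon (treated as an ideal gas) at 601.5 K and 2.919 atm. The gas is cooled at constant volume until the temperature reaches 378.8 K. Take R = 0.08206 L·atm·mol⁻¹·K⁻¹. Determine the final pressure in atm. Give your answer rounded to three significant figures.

P₂ ≈ 1.84 atm

From PV = nRT: V₁ = nRT₁/P₁ = 70.80 L.
V constant ⇒ P ∝ T: V₂ = V₁; P₂ = P₁·(T₂/T₁) = 1.838 atm.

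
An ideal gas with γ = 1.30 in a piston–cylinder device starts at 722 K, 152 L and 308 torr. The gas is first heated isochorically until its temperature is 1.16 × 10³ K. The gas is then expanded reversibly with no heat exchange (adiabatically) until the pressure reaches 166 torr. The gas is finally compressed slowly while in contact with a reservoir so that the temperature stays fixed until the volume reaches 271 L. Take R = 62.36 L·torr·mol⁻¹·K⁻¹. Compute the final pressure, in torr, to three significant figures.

V constant ⇒ P ∝ T: V₂ = V₁; P₂ = P₁·(T₂/T₁) = 494.8 torr.
Adiabatic (γ = 1.30), T V^(γ−1) and P V^γ constant: T₃ = T₂·(P₃/P₂)^((γ−1)/γ) = 901.5 K; V₃ = V₂·(P₂/P₃)^(1/γ) = 352.2 L.
Isothermal, so P V is constant: T₄ = T₃; P₄ = P₃·(V₃/V₄) = 215.7 torr.

P₄ ≈ 216 torr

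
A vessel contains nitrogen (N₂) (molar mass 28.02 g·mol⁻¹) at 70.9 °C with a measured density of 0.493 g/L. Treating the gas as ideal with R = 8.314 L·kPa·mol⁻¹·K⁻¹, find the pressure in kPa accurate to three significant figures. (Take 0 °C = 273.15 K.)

P ≈ 50.3 kPa

ρ = PM/(RT) ⇒ P = ρRT/M = (0.493 × 8.314 × 344.0) / 28.02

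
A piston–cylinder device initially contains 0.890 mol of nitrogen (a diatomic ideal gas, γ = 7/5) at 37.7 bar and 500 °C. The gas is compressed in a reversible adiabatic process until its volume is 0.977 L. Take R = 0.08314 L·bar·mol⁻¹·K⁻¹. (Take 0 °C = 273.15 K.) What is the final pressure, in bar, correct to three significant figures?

Convert: T₁ = 773.1 K.
From PV = nRT: V₁ = nRT₁/P₁ = 1.517 L.
Reversible adiabatic, γ = 7/5: T₂ = T₁·(V₁/V₂)^(γ−1) = 922.1 K; P₂ = P₁·(V₁/V₂)^γ = 69.83 bar.

P₂ ≈ 69.8 bar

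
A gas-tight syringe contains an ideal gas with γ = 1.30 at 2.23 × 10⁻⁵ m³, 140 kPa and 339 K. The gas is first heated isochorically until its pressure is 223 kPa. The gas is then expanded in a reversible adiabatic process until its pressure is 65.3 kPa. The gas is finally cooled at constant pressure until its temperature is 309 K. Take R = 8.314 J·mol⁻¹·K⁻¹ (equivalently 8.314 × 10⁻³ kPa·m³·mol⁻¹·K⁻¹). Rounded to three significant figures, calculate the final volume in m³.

V₄ ≈ 4.36e-05 m³

V constant ⇒ P ∝ T: V₂ = V₁; T₂ = T₁·(P₂/P₁) = 540.0 K.
Reversible adiabatic, γ = 1.30: T₃ = T₂·(P₃/P₂)^((γ−1)/γ) = 406.7 K; V₃ = V₂·(P₂/P₃)^(1/γ) = 5.736e-05 m³.
Isobaric, so V/T is constant: P₄ = P₃; V₄ = V₃·(T₄/T₃) = 4.358e-05 m³.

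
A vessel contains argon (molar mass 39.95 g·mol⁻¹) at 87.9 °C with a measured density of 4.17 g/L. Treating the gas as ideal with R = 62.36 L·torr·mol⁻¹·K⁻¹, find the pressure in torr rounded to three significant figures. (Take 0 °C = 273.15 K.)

ρ = PM/(RT) ⇒ P = ρRT/M = (4.17 × 62.36 × 361.0) / 39.95

P ≈ 2.35e+03 torr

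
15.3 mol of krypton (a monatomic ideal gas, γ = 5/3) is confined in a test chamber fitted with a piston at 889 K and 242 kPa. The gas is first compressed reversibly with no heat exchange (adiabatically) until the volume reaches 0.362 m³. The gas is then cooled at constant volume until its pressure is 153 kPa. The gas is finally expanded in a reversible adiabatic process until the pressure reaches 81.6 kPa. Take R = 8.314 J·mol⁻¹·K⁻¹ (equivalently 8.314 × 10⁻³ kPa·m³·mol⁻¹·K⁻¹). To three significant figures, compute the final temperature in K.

T₄ ≈ 339 K

From PV = nRT: V₁ = nRT₁/P₁ = 0.4673 m³.
Reversible adiabatic, γ = 5/3: T₂ = T₁·(V₁/V₂)^(γ−1) = 1054 K; P₂ = P₁·(V₁/V₂)^γ = 370.4 kPa.
Isochoric, so P/T is constant: V₃ = V₂; T₃ = T₂·(P₃/P₂) = 435.4 K.
Adiabatic (γ = 5/3), T V^(γ−1) and P V^γ constant: T₄ = T₃·(P₄/P₃)^((γ−1)/γ) = 338.6 K; V₄ = V₃·(P₃/P₄)^(1/γ) = 0.5278 m³.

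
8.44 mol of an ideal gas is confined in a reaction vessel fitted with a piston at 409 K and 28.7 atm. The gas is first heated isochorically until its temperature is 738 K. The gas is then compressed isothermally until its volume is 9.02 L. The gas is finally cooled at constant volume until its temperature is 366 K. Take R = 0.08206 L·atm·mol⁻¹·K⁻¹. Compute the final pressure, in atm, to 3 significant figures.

From PV = nRT: V₁ = nRT₁/P₁ = 9.870 L.
V constant ⇒ P ∝ T: V₂ = V₁; P₂ = P₁·(T₂/T₁) = 51.79 atm.
Isothermal, so P V is constant: T₃ = T₂; P₃ = P₂·(V₂/V₃) = 56.67 atm.
Isochoric, so P/T is constant: V₄ = V₃; P₄ = P₃·(T₄/T₃) = 28.10 atm.

P₄ ≈ 28.1 atm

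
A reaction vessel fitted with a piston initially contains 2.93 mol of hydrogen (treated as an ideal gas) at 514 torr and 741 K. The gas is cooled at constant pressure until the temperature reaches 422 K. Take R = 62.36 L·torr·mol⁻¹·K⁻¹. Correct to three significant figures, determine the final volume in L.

From PV = nRT: V₁ = nRT₁/P₁ = 263.4 L.
P constant ⇒ V ∝ T: P₂ = P₁; V₂ = V₁·(T₂/T₁) = 150.0 L.

V₂ ≈ 150 L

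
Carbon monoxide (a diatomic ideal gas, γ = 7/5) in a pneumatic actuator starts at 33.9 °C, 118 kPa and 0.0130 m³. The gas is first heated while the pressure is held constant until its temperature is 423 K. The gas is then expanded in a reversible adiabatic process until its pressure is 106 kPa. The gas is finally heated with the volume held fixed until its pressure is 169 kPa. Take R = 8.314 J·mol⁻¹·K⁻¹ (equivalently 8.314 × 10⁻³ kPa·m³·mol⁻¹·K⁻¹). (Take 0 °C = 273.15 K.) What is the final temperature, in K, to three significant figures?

Convert: T₁ = 307.0 K.
Isobaric, so V/T is constant: P₂ = P₁; V₂ = V₁·(T₂/T₁) = 0.01791 m³.
Reversible adiabatic, γ = 7/5: T₃ = T₂·(P₃/P₂)^((γ−1)/γ) = 410.2 K; V₃ = V₂·(P₂/P₃)^(1/γ) = 0.01933 m³.
Isochoric, so P/T is constant: V₄ = V₃; T₄ = T₃·(P₄/P₃) = 654.1 K.

T₄ ≈ 654 K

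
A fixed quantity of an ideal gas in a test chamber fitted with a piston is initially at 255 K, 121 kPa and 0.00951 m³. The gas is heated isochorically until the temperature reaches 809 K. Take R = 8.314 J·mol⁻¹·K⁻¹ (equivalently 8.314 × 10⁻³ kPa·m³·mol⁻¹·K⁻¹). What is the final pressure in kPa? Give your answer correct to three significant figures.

P₂ ≈ 384 kPa

Isochoric, so P/T is constant: V₂ = V₁; P₂ = P₁·(T₂/T₁) = 383.9 kPa.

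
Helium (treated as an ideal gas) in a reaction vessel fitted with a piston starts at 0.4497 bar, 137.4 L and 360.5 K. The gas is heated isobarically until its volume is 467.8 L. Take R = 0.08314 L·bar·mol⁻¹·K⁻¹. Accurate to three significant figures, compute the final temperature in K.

T₂ ≈ 1.23e+03 K

P constant ⇒ V ∝ T: P₂ = P₁; T₂ = T₁·(V₂/V₁) = 1227 K.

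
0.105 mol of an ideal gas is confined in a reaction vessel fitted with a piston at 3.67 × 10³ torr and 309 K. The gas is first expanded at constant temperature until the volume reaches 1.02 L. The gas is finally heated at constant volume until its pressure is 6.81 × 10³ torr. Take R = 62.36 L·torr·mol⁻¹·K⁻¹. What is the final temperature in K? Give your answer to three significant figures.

From PV = nRT: V₁ = nRT₁/P₁ = 0.5513 L.
Isothermal, so P V is constant: T₂ = T₁; P₂ = P₁·(V₁/V₂) = 1984 torr.
V constant ⇒ P ∝ T: V₃ = V₂; T₃ = T₂·(P₃/P₂) = 1061 K.

T₃ ≈ 1.06e+03 K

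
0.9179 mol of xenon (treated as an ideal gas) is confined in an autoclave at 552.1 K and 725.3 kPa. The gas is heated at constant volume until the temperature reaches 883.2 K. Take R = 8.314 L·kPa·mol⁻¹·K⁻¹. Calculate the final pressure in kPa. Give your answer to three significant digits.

From PV = nRT: V₁ = nRT₁/P₁ = 5.809 L.
Isochoric, so P/T is constant: V₂ = V₁; P₂ = P₁·(T₂/T₁) = 1160 kPa.

P₂ ≈ 1.16e+03 kPa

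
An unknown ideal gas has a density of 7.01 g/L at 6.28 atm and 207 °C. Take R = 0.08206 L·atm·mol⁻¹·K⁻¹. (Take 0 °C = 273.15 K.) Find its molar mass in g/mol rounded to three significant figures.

ρ = PM/(RT) ⇒ M = ρRT/P = (7.01 × 0.08206 × 480.1) / 6.28

M ≈ 44.0 g/mol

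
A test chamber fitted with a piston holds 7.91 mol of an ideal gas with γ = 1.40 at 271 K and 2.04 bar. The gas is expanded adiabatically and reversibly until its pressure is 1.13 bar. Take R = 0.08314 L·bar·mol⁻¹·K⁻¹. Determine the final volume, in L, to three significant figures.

From PV = nRT: V₁ = nRT₁/P₁ = 87.36 L.
Reversible adiabatic, γ = 1.40: T₂ = T₁·(P₂/P₁)^((γ−1)/γ) = 228.9 K; V₂ = V₁·(P₁/P₂)^(1/γ) = 133.2 L.

V₂ ≈ 133 L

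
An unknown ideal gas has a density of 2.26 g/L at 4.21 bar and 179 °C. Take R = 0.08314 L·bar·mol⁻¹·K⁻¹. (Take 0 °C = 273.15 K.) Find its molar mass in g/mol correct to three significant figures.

M ≈ 20.2 g/mol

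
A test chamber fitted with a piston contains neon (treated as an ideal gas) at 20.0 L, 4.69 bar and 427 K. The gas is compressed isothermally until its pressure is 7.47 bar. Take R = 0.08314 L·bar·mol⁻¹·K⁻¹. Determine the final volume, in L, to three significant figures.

V₂ ≈ 12.6 L

Isothermal, so P V is constant: T₂ = T₁; V₂ = V₁·(P₁/P₂) = 12.56 L.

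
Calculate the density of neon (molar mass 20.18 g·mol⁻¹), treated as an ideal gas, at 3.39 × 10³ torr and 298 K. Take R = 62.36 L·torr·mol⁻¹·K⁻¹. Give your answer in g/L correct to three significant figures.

ρ ≈ 3.68 g/L

ρ = PM/(RT) = (3.39e+03 × 20.18) / (62.36 × 298.0)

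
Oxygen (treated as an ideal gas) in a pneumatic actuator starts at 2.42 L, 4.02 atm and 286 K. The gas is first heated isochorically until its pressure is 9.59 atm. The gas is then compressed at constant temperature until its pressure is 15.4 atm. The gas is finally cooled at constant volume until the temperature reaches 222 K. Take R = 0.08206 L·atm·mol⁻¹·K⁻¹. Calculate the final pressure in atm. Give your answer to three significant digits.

Isochoric, so P/T is constant: V₂ = V₁; T₂ = T₁·(P₂/P₁) = 682.3 K.
Isothermal, so P V is constant: T₃ = T₂; V₃ = V₂·(P₂/P₃) = 1.507 L.
V constant ⇒ P ∝ T: V₄ = V₃; P₄ = P₃·(T₄/T₃) = 5.011 atm.

P₄ ≈ 5.01 atm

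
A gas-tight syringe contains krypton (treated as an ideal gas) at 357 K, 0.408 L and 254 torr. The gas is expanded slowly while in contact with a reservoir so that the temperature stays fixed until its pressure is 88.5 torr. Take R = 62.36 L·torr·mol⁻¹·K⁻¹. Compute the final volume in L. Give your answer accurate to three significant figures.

V₂ ≈ 1.17 L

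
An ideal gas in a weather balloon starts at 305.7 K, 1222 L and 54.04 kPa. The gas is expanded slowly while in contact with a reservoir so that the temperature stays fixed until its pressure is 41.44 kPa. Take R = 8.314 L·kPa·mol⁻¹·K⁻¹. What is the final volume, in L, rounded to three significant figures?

V₂ ≈ 1.59e+03 L

Isothermal, so P V is constant: T₂ = T₁; V₂ = V₁·(P₁/P₂) = 1594 L.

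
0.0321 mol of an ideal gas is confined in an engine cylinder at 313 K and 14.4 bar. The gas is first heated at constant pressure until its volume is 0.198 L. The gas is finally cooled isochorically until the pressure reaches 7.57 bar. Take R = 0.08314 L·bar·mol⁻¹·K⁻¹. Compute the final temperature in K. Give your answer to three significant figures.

T₃ ≈ 562 K

From PV = nRT: V₁ = nRT₁/P₁ = 0.05801 L.
Isobaric, so V/T is constant: P₂ = P₁; T₂ = T₁·(V₂/V₁) = 1068 K.
V constant ⇒ P ∝ T: V₃ = V₂; T₃ = T₂·(P₃/P₂) = 561.6 K.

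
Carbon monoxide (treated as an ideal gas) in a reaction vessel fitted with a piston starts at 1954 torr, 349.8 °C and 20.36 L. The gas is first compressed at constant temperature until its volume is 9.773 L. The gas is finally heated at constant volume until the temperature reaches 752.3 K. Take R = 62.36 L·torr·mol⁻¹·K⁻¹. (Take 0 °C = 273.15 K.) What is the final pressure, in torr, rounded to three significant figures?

Convert: T₁ = 623.0 K.
Isothermal, so P V is constant: T₂ = T₁; P₂ = P₁·(V₁/V₂) = 4071 torr.
Isochoric, so P/T is constant: V₃ = V₂; P₃ = P₂·(T₃/T₂) = 4916 torr.

P₃ ≈ 4.92e+03 torr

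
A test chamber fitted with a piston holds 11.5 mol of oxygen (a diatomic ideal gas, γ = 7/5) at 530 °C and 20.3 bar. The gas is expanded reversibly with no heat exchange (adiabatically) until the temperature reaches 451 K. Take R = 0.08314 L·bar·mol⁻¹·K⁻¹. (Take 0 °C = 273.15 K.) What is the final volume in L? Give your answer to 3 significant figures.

V₂ ≈ 160 L

Convert: T₁ = 803.1 K.
From PV = nRT: V₁ = nRT₁/P₁ = 37.83 L.
Reversible adiabatic, γ = 7/5: P₂ = P₁·(T₂/T₁)^(γ/(γ−1)) = 2.694 bar; V₂ = V₁·(T₁/T₂)^(1/(γ−1)) = 160.1 L.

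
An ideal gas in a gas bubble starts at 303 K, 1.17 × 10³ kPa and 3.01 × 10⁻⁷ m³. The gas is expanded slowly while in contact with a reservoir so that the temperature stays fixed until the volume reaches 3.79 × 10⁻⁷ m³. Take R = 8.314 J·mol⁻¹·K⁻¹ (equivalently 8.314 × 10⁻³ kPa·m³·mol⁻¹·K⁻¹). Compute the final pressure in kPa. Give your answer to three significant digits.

P₂ ≈ 929 kPa

Isothermal, so P V is constant: T₂ = T₁; P₂ = P₁·(V₁/V₂) = 929.2 kPa.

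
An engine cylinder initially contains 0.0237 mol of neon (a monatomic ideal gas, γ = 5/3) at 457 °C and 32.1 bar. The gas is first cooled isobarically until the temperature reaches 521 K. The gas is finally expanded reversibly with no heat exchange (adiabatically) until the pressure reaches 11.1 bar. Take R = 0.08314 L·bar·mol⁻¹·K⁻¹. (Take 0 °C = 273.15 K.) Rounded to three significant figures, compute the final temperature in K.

T₃ ≈ 341 K

Convert: T₁ = 730.1 K.
From PV = nRT: V₁ = nRT₁/P₁ = 0.04482 L.
P constant ⇒ V ∝ T: P₂ = P₁; V₂ = V₁·(T₂/T₁) = 0.03198 L.
Reversible adiabatic, γ = 5/3: T₃ = T₂·(P₃/P₂)^((γ−1)/γ) = 340.7 K; V₃ = V₂·(P₂/P₃)^(1/γ) = 0.06048 L.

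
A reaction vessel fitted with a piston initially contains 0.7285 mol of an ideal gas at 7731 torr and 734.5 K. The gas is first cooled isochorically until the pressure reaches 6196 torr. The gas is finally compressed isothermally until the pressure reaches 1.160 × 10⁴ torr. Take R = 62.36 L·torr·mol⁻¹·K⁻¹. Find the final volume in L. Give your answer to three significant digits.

From PV = nRT: V₁ = nRT₁/P₁ = 4.316 L.
V constant ⇒ P ∝ T: V₂ = V₁; T₂ = T₁·(P₂/P₁) = 588.7 K.
T constant ⇒ Boyle's law P V = const: T₃ = T₂; V₃ = V₂·(P₂/P₃) = 2.305 L.

V₃ ≈ 2.31 L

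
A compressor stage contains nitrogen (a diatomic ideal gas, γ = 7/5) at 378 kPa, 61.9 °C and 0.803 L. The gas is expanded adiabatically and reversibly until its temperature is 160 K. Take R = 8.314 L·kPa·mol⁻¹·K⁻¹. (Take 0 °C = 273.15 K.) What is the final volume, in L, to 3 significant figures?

Convert: T₁ = 335.0 K.
Adiabatic (γ = 7/5), T V^(γ−1) and P V^γ constant: P₂ = P₁·(T₂/T₁)^(γ/(γ−1)) = 28.45 kPa; V₂ = V₁·(T₁/T₂)^(1/(γ−1)) = 5.096 L.

V₂ ≈ 5.10 L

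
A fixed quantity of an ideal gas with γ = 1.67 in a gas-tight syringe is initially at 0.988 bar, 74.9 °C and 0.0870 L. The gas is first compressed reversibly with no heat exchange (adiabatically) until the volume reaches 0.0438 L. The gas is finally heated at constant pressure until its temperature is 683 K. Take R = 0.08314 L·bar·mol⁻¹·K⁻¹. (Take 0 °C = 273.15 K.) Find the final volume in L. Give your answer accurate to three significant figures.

Convert: T₁ = 348.0 K.
Adiabatic (γ = 1.67), T V^(γ−1) and P V^γ constant: T₂ = T₁·(V₁/V₂)^(γ−1) = 551.2 K; P₂ = P₁·(V₁/V₂)^γ = 3.108 bar.
Isobaric, so V/T is constant: P₃ = P₂; V₃ = V₂·(T₃/T₂) = 0.05427 L.

V₃ ≈ 0.0543 L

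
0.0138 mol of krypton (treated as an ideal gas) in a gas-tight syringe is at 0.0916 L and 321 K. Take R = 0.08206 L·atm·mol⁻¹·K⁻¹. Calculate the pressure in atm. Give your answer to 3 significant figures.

PV = nRT ⇒ P = nRT/V = (0.0138 × 0.08206 × 321) / 0.0916

P ≈ 3.97 atm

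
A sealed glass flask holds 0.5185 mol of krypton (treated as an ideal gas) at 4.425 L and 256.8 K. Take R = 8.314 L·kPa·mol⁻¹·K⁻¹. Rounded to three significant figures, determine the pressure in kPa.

P ≈ 250 kPa

PV = nRT ⇒ P = nRT/V = (0.5185 × 8.314 × 256.8) / 4.425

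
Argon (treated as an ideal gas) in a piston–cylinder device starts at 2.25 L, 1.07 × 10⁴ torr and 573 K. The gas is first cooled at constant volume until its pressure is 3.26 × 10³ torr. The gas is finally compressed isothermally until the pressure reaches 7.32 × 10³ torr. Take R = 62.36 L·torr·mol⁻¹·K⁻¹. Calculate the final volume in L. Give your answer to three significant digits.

V constant ⇒ P ∝ T: V₂ = V₁; T₂ = T₁·(P₂/P₁) = 174.6 K.
T constant ⇒ Boyle's law P V = const: T₃ = T₂; V₃ = V₂·(P₂/P₃) = 1.002 L.

V₃ ≈ 1.00 L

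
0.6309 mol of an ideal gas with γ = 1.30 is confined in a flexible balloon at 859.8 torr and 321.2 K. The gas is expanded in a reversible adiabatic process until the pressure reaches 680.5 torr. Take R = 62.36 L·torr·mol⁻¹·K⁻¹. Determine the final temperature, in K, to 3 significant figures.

From PV = nRT: V₁ = nRT₁/P₁ = 14.70 L.
Reversible adiabatic, γ = 1.30: T₂ = T₁·(P₂/P₁)^((γ−1)/γ) = 304.3 K; V₂ = V₁·(P₁/P₂)^(1/γ) = 17.59 L.

T₂ ≈ 304 K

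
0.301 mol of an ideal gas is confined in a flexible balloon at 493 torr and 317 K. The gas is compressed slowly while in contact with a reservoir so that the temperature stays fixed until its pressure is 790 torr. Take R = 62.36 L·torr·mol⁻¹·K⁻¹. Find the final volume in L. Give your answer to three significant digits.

V₂ ≈ 7.53 L

From PV = nRT: V₁ = nRT₁/P₁ = 12.07 L.
T constant ⇒ Boyle's law P V = const: T₂ = T₁; V₂ = V₁·(P₁/P₂) = 7.532 L.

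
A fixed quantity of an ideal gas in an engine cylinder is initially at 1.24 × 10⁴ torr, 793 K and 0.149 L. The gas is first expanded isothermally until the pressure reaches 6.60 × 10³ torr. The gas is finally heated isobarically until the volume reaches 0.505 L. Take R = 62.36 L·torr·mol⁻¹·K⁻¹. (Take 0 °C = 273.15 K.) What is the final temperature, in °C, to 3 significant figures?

Isothermal, so P V is constant: T₂ = T₁; V₂ = V₁·(P₁/P₂) = 0.2799 L.
P constant ⇒ V ∝ T: P₃ = P₂; T₃ = T₂·(V₃/V₂) = 1431 K.

T₃ ≈ 1.16e+03 °C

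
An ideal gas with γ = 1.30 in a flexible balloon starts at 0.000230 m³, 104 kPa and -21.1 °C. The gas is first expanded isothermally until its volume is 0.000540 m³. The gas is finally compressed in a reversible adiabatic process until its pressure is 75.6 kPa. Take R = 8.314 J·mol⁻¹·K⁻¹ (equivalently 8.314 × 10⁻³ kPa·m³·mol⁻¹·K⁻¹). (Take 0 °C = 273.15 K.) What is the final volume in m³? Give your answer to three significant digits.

V₃ ≈ 0.000358 m³

Convert: T₁ = 252.0 K.
Isothermal, so P V is constant: T₂ = T₁; P₂ = P₁·(V₁/V₂) = 44.30 kPa.
Reversible adiabatic, γ = 1.30: T₃ = T₂·(P₃/P₂)^((γ−1)/γ) = 285.1 K; V₃ = V₂·(P₂/P₃)^(1/γ) = 0.0003579 m³.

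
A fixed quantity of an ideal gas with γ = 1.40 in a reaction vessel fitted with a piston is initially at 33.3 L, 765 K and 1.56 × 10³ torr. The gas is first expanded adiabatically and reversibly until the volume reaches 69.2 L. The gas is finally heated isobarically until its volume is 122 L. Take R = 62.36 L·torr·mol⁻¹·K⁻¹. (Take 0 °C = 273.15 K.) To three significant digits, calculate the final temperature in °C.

Reversible adiabatic, γ = 1.40: T₂ = T₁·(V₁/V₂)^(γ−1) = 570.9 K; P₂ = P₁·(V₁/V₂)^γ = 560.3 torr.
P constant ⇒ V ∝ T: P₃ = P₂; T₃ = T₂·(V₃/V₂) = 1007 K.

T₃ ≈ 733 °C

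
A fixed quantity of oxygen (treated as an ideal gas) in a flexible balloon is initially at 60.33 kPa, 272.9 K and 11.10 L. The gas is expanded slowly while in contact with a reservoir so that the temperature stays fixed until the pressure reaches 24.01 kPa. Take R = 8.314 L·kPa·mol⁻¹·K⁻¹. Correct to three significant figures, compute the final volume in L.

V₂ ≈ 27.9 L

Isothermal, so P V is constant: T₂ = T₁; V₂ = V₁·(P₁/P₂) = 27.89 L.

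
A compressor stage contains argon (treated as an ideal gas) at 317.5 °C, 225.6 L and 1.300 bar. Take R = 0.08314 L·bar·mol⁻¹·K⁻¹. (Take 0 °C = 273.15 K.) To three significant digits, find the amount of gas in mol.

Convert: T = 590.65 K.
PV = nRT ⇒ n = PV/(RT) = (1.300 × 225.6) / (0.08314 × 590.65)

n ≈ 5.97 mol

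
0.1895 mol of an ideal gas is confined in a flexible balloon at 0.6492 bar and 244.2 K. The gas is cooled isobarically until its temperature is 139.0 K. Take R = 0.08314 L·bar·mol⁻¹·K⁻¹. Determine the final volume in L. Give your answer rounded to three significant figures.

From PV = nRT: V₁ = nRT₁/P₁ = 5.926 L.
Isobaric, so V/T is constant: P₂ = P₁; V₂ = V₁·(T₂/T₁) = 3.373 L.

V₂ ≈ 3.37 L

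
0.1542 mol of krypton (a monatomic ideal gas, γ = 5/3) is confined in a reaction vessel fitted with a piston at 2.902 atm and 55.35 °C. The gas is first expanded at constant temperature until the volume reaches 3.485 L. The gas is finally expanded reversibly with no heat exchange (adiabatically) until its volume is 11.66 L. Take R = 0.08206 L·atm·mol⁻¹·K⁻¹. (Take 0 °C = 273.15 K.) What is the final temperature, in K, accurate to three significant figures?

T₃ ≈ 147 K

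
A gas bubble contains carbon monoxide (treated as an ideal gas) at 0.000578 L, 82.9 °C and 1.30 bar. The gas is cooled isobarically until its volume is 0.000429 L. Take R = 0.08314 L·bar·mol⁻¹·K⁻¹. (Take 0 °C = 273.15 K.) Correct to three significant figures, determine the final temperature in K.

Convert: T₁ = 356.0 K.
Isobaric, so V/T is constant: P₂ = P₁; T₂ = T₁·(V₂/V₁) = 264.3 K.

T₂ ≈ 264 K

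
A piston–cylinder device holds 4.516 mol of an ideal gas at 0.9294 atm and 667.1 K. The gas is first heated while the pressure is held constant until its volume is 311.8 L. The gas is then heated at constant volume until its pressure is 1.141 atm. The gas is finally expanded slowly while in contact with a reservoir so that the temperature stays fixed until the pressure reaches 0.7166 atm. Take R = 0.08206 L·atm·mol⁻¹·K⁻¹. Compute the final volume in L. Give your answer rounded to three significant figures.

From PV = nRT: V₁ = nRT₁/P₁ = 266.0 L.
Isobaric, so V/T is constant: P₂ = P₁; T₂ = T₁·(V₂/V₁) = 782.0 K.
Isochoric, so P/T is constant: V₃ = V₂; T₃ = T₂·(P₃/P₂) = 960.0 K.
Isothermal, so P V is constant: T₄ = T₃; V₄ = V₃·(P₃/P₄) = 496.5 L.

V₄ ≈ 496 L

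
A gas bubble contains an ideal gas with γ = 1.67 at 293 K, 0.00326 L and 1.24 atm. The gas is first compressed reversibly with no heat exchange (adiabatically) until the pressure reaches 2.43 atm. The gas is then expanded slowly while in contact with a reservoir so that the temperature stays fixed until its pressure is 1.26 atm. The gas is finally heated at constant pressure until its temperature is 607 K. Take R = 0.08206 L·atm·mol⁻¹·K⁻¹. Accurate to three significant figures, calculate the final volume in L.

Adiabatic (γ = 1.67), T V^(γ−1) and P V^γ constant: T₂ = T₁·(P₂/P₁)^((γ−1)/γ) = 383.8 K; V₂ = V₁·(P₁/P₂)^(1/γ) = 0.002179 L.
Isothermal, so P V is constant: T₃ = T₂; V₃ = V₂·(P₂/P₃) = 0.004202 L.
Isobaric, so V/T is constant: P₄ = P₃; V₄ = V₃·(T₄/T₃) = 0.006646 L.

V₄ ≈ 0.00665 L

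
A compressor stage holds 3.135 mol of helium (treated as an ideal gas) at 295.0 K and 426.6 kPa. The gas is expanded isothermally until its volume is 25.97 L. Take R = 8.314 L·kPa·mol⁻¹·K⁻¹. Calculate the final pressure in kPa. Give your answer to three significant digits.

From PV = nRT: V₁ = nRT₁/P₁ = 18.02 L.
Isothermal, so P V is constant: T₂ = T₁; P₂ = P₁·(V₁/V₂) = 296.1 kPa.

P₂ ≈ 296 kPa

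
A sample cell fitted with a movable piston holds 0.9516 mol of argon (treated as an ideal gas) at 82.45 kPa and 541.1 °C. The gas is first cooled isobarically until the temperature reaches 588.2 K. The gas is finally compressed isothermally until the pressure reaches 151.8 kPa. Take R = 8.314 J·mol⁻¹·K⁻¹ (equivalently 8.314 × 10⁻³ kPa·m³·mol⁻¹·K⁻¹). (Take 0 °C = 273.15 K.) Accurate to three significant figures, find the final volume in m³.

V₃ ≈ 0.0307 m³

Convert: T₁ = 814.2 K.
From PV = nRT: V₁ = nRT₁/P₁ = 0.07813 m³.
Isobaric, so V/T is constant: P₂ = P₁; V₂ = V₁·(T₂/T₁) = 0.05644 m³.
T constant ⇒ Boyle's law P V = const: T₃ = T₂; V₃ = V₂·(P₂/P₃) = 0.03066 m³.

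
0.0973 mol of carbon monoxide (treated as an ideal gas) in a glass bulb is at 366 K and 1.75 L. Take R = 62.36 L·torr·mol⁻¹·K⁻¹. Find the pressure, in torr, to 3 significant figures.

P ≈ 1.27e+03 torr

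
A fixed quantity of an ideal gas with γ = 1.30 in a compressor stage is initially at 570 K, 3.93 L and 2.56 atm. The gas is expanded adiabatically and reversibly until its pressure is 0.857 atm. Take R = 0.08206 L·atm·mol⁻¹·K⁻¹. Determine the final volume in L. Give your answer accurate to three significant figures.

V₂ ≈ 9.12 L

Adiabatic (γ = 1.30), T V^(γ−1) and P V^γ constant: T₂ = T₁·(P₂/P₁)^((γ−1)/γ) = 442.8 K; V₂ = V₁·(P₁/P₂)^(1/γ) = 9.120 L.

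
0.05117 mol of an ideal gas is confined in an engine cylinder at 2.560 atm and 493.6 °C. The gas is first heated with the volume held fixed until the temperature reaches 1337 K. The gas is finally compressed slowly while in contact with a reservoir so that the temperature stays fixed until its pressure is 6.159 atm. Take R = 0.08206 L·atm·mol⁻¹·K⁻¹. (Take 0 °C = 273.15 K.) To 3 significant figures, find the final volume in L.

V₃ ≈ 0.912 L

Convert: T₁ = 766.8 K.
From PV = nRT: V₁ = nRT₁/P₁ = 1.258 L.
V constant ⇒ P ∝ T: V₂ = V₁; P₂ = P₁·(T₂/T₁) = 4.464 atm.
Isothermal, so P V is constant: T₃ = T₂; V₃ = V₂·(P₂/P₃) = 0.9115 L.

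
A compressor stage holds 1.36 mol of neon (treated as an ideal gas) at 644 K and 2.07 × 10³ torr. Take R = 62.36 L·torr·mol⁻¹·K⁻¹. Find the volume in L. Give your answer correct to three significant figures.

V ≈ 26.4 L

PV = nRT ⇒ V = nRT/P = (1.36 × 62.36 × 644) / 2.07e+03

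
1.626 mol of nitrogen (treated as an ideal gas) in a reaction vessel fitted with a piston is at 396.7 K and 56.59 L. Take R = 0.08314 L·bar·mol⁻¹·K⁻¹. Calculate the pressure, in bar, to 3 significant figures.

PV = nRT ⇒ P = nRT/V = (1.626 × 0.08314 × 396.7) / 56.59

P ≈ 0.948 bar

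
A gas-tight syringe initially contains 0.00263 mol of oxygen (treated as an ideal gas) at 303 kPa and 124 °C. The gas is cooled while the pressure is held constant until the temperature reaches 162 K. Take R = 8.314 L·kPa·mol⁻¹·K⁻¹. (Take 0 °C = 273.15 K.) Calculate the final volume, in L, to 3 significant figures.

V₂ ≈ 0.0117 L

Convert: T₁ = 397.1 K.
From PV = nRT: V₁ = nRT₁/P₁ = 0.02866 L.
P constant ⇒ V ∝ T: P₂ = P₁; V₂ = V₁·(T₂/T₁) = 0.01169 L.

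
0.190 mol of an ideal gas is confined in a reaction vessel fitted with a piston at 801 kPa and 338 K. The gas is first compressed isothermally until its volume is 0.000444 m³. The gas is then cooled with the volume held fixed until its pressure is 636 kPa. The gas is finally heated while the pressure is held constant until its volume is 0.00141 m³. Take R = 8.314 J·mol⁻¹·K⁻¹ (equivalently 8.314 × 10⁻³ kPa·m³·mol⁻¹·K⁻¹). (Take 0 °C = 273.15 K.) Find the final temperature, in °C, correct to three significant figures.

T₄ ≈ 295 °C

From PV = nRT: V₁ = nRT₁/P₁ = 0.0006666 m³.
T constant ⇒ Boyle's law P V = const: T₂ = T₁; P₂ = P₁·(V₁/V₂) = 1203 kPa.
V constant ⇒ P ∝ T: V₃ = V₂; T₃ = T₂·(P₃/P₂) = 178.8 K.
P constant ⇒ V ∝ T: P₄ = P₃; T₄ = T₃·(V₄/V₃) = 567.7 K.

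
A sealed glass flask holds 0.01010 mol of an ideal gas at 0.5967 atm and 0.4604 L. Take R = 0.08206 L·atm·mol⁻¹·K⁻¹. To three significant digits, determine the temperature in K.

PV = nRT ⇒ T = PV/(nR) = (0.5967 × 0.4604) / (0.01010 × 0.08206)

T ≈ 331 K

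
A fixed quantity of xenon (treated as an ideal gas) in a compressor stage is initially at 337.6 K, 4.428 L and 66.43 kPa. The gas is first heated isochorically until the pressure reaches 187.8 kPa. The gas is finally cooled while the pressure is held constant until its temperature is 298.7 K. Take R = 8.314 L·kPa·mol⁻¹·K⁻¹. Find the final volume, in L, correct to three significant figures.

V₃ ≈ 1.39 L

Isochoric, so P/T is constant: V₂ = V₁; T₂ = T₁·(P₂/P₁) = 954.4 K.
Isobaric, so V/T is constant: P₃ = P₂; V₃ = V₂·(T₃/T₂) = 1.386 L.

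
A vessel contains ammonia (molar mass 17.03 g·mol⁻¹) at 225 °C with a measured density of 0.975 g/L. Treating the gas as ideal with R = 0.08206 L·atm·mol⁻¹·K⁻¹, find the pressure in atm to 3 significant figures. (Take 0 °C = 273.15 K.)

P ≈ 2.34 atm

ρ = PM/(RT) ⇒ P = ρRT/M = (0.975 × 0.08206 × 498.1) / 17.03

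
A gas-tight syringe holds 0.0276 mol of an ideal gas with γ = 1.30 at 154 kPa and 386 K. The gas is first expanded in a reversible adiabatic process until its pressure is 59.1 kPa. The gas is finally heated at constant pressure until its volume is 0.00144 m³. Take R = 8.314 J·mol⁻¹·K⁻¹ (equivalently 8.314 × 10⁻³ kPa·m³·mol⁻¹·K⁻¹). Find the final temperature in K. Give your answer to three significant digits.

From PV = nRT: V₁ = nRT₁/P₁ = 0.0005752 m³.
Adiabatic (γ = 1.30), T V^(γ−1) and P V^γ constant: T₂ = T₁·(P₂/P₁)^((γ−1)/γ) = 309.5 K; V₂ = V₁·(P₁/P₂)^(1/γ) = 0.001202 m³.
P constant ⇒ V ∝ T: P₃ = P₂; T₃ = T₂·(V₃/V₂) = 370.9 K.

T₃ ≈ 371 K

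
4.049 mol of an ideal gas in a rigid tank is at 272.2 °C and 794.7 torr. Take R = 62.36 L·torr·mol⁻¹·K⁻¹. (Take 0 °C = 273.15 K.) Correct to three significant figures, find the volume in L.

V ≈ 173 L

Convert: T = 545.35 K.
PV = nRT ⇒ V = nRT/P = (4.049 × 62.36 × 545.35) / 794.7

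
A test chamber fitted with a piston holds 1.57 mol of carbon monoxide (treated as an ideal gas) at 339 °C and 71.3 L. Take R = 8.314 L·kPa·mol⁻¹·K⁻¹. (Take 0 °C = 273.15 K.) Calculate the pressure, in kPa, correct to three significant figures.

P ≈ 112 kPa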